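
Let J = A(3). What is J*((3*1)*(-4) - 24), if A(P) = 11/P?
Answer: -132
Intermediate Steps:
J = 11/3 ≈ 3.6667
J*((3*1)*(-4) - 24) = 11*((3*1)*(-4) - 24)/3 = 11*(3*(-4) - 24)/3 = 11*(-12 - 24)/3 = (11/3)*(-36) = -132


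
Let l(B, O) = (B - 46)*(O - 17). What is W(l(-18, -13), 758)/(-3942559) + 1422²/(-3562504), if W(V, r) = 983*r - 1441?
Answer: -2655380877537/3511345551934 ≈ -0.75623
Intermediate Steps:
l(B, O) = (-46 + B)*(-17 + O)
W(V, r) = -1441 + 983*r
W(l(-18, -13), 758)/(-3942559) + 1422²/(-3562504) = (-1441 + 983*758)/(-3942559) + 1422²/(-3562504) = (-1441 + 745114)*(-1/3942559) + 2022084*(-1/3562504) = 743673*(-1/3942559) - 505521/890626 = -743673/3942559 - 505521/890626 = -2655380877537/3511345551934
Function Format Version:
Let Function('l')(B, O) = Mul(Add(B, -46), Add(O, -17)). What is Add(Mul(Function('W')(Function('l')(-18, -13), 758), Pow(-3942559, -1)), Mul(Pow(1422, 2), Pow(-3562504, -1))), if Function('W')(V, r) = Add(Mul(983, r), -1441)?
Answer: Rational(-2655380877537, 3511345551934) ≈ -0.75623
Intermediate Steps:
Function('l')(B, O) = Mul(Add(-46, B), Add(-17, O))
Function('W')(V, r) = Add(-1441, Mul(983, r))
Add(Mul(Function('W')(Function('l')(-18, -13), 758), Pow(-3942559, -1)), Mul(Pow(1422, 2), Pow(-3562504, -1))) = Add(Mul(Add(-1441, Mul(983, 758)), Pow(-3942559, -1)), Mul(Pow(1422, 2), Pow(-3562504, -1))) = Add(Mul(Add(-1441, 745114), Rational(-1, 3942559)), Mul(2022084, Rational(-1, 3562504))) = Add(Mul(743673, Rational(-1, 3942559)), Rational(-505521, 890626)) = Add(Rational(-743673, 3942559), Rational(-505521, 890626)) = Rational(-2655380877537, 3511345551934)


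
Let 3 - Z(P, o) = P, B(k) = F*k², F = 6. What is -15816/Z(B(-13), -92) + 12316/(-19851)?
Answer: 100503980/6689787 ≈ 15.023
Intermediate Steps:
B(k) = 6*k²
Z(P, o) = 3 - P
-15816/Z(B(-13), -92) + 12316/(-19851) = -15816/(3 - 6*(-13)²) + 12316/(-19851) = -15816/(3 - 6*169) + 12316*(-1/19851) = -15816/(3 - 1*1014) - 12316/19851 = -15816/(3 - 1014) - 12316/19851 = -15816/(-1011) - 12316/19851 = -15816*(-1/1011) - 12316/19851 = 5272/337 - 12316/19851 = 100503980/6689787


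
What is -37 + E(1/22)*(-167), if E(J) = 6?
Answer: -1039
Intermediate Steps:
-37 + E(1/22)*(-167) = -37 + 6*(-167) = -37 - 1002 = -1039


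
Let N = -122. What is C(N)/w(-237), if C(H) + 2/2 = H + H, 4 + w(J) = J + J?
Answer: 245/478 ≈ 0.51255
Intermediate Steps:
w(J) = -4 + 2*J (w(J) = -4 + (J + J) = -4 + 2*J)
C(H) = -1 + 2*H (C(H) = -1 + (H + H) = -1 + 2*H)
C(N)/w(-237) = (-1 + 2*(-122))/(-4 + 2*(-237)) = (-1 - 244)/(-4 - 474) = -245/(-478) = -245*(-1/478) = 245/478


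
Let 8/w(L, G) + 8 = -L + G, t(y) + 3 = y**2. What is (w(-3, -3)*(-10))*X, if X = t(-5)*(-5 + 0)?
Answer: -1100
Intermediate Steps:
t(y) = -3 + y**2
w(L, G) = 8/(-8 + G - L) (w(L, G) = 8/(-8 + (-L + G)) = 8/(-8 + (G - L)) = 8/(-8 + G - L))
X = -110 (X = (-3 + (-5)**2)*(-5 + 0) = (-3 + 25)*(-5) = 22*(-5) = -110)
(w(-3, -3)*(-10))*X = ((8/(-8 - 3 - 1*(-3)))*(-10))*(-110) = ((8/(-8 - 3 + 3))*(-10))*(-110) = ((8/(-8))*(-10))*(-110) = ((8*(-1/8))*(-10))*(-110) = -1*(-10)*(-110) = 10*(-110) = -1100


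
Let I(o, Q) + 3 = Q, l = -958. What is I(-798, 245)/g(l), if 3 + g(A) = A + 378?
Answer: -22/53 ≈ -0.41509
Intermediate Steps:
g(A) = 375 + A (g(A) = -3 + (A + 378) = -3 + (378 + A) = 375 + A)
I(o, Q) = -3 + Q
I(-798, 245)/g(l) = (-3 + 245)/(375 - 958) = 242/(-583) = 242*(-1/583) = -22/53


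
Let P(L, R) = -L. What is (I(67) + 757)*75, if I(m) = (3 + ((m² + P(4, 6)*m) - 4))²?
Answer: 1335686775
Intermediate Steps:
I(m) = (-1 + m² - 4*m)² (I(m) = (3 + ((m² + (-1*4)*m) - 4))² = (3 + ((m² - 4*m) - 4))² = (3 + (-4 + m² - 4*m))² = (-1 + m² - 4*m)²)
(I(67) + 757)*75 = ((1 - 1*67² + 4*67)² + 757)*75 = ((1 - 1*4489 + 268)² + 757)*75 = ((1 - 4489 + 268)² + 757)*75 = ((-4220)² + 757)*75 = (17808400 + 757)*75 = 17809157*75 = 1335686775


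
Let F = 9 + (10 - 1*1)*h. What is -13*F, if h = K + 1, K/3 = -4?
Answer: 1170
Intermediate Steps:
K = -12 (K = 3*(-4) = -12)
h = -11 (h = -12 + 1 = -11)
F = -90 (F = 9 + (10 - 1*1)*(-11) = 9 + (10 - 1)*(-11) = 9 + 9*(-11) = 9 - 99 = -90)
-13*F = -13*(-90) = 1170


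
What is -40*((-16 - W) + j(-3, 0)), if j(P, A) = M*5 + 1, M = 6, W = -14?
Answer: -1160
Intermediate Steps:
j(P, A) = 31 (j(P, A) = 6*5 + 1 = 30 + 1 = 31)
-40*((-16 - W) + j(-3, 0)) = -40*((-16 - 1*(-14)) + 31) = -40*((-16 + 14) + 31) = -40*(-2 + 31) = -40*29 = -1160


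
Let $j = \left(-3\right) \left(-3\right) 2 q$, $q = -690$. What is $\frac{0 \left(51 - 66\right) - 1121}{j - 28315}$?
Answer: $\frac{1121}{40735} \approx 0.027519$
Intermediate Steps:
$j = -12420$ ($j = \left(-3\right) \left(-3\right) 2 \left(-690\right) = 9 \cdot 2 \left(-690\right) = 18 \left(-690\right) = -12420$)
$\frac{0 \left(51 - 66\right) - 1121}{j - 28315} = \frac{0 \left(51 - 66\right) - 1121}{-12420 - 28315} = \frac{0 \left(-15\right) - 1121}{-40735} = \left(0 - 1121\right) \left(- \frac{1}{40735}\right) = \left(-1121\right) \left(- \frac{1}{40735}\right) = \frac{1121}{40735}$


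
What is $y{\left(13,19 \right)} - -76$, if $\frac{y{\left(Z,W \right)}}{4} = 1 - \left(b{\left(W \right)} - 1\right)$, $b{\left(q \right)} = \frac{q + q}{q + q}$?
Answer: $80$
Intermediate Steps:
$b{\left(q \right)} = 1$ ($b{\left(q \right)} = \frac{2 q}{2 q} = 2 q \frac{1}{2 q} = 1$)
$y{\left(Z,W \right)} = 4$ ($y{\left(Z,W \right)} = 4 \left(1 - \left(1 - 1\right)\right) = 4 \left(1 - 0\right) = 4 \left(1 + 0\right) = 4 \cdot 1 = 4$)
$y{\left(13,19 \right)} - -76 = 4 - -76 = 4 + 76 = 80$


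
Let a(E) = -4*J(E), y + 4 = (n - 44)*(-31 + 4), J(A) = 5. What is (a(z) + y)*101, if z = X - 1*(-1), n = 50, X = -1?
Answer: -18786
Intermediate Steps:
y = -166 (y = -4 + (50 - 44)*(-31 + 4) = -4 + 6*(-27) = -4 - 162 = -166)
z = 0 (z = -1 - 1*(-1) = -1 + 1 = 0)
a(E) = -20 (a(E) = -4*5 = -20)
(a(z) + y)*101 = (-20 - 166)*101 = -186*101 = -18786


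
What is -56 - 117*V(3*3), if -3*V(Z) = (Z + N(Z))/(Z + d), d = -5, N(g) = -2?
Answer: 49/4 ≈ 12.250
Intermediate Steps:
V(Z) = -(-2 + Z)/(3*(-5 + Z)) (V(Z) = -(Z - 2)/(3*(Z - 5)) = -(-2 + Z)/(3*(-5 + Z)))
-56 - 117*V(3*3) = -56 - 39*(2 - 3*3)/(-5 + 3*3) = -56 - 39*(2 - 1*9)/(-5 + 9) = -56 - 39*(2 - 9)/4 = -56 - 39*(-7)/4 = -56 - 117*(-7/12) = -56 + 273/4 = 49/4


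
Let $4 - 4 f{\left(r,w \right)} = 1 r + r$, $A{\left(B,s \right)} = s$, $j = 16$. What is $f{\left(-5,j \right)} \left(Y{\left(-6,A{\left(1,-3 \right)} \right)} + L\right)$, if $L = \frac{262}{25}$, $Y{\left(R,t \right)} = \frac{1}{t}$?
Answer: $\frac{5327}{150} \approx 35.513$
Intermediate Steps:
$f{\left(r,w \right)} = 1 - \frac{r}{2}$ ($f{\left(r,w \right)} = 1 - \frac{1 r + r}{4} = 1 - \frac{r + r}{4} = 1 - \frac{2 r}{4} = 1 - \frac{r}{2}$)
$L = \frac{262}{25}$ ($L = 262 \cdot \frac{1}{25} = \frac{262}{25} \approx 10.48$)
$f{\left(-5,j \right)} \left(Y{\left(-6,A{\left(1,-3 \right)} \right)} + L\right) = \left(1 - - \frac{5}{2}\right) \left(\frac{1}{-3} + \frac{262}{25}\right) = \left(1 + \frac{5}{2}\right) \left(- \frac{1}{3} + \frac{262}{25}\right) = \frac{7}{2} \cdot \frac{761}{75} = \frac{5327}{150}$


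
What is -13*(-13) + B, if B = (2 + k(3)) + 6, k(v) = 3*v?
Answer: 186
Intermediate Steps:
B = 17 (B = (2 + 3*3) + 6 = (2 + 9) + 6 = 11 + 6 = 17)
-13*(-13) + B = -13*(-13) + 17 = 169 + 17 = 186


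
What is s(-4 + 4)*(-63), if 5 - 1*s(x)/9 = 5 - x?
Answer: 0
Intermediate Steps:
s(x) = 9*x (s(x) = 45 - 9*(5 - x) = 45 + (-45 + 9*x) = 9*x)
s(-4 + 4)*(-63) = (9*(-4 + 4))*(-63) = (9*0)*(-63) = 0*(-63) = 0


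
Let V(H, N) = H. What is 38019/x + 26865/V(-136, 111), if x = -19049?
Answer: -516921969/2590664 ≈ -199.53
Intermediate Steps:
38019/x + 26865/V(-136, 111) = 38019/(-19049) + 26865/(-136) = 38019*(-1/19049) + 26865*(-1/136) = -38019/19049 - 26865/136 = -516921969/2590664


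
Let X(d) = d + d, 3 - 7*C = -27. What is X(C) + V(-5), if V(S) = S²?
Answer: 235/7 ≈ 33.571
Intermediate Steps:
C = 30/7 (C = 3/7 - ⅐*(-27) = 3/7 + 27/7 = 30/7 ≈ 4.2857)
X(d) = 2*d
X(C) + V(-5) = 2*(30/7) + (-5)² = 60/7 + 25 = 235/7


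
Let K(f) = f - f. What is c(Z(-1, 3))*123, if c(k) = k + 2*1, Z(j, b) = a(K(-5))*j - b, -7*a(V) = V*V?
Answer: -123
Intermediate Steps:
K(f) = 0
a(V) = -V²/7 (a(V) = -V*V/7 = -V²/7)
Z(j, b) = -b (Z(j, b) = (-⅐*0²)*j - b = (-⅐*0)*j - b = 0*j - b = 0 - b = -b)
c(k) = 2 + k (c(k) = k + 2 = 2 + k)
c(Z(-1, 3))*123 = (2 - 1*3)*123 = (2 - 3)*123 = -1*123 = -123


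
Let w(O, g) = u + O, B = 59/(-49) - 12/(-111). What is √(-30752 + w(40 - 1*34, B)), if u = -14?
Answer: 2*I*√7690 ≈ 175.39*I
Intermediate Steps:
B = -1987/1813 (B = 59*(-1/49) - 12*(-1/111) = -59/49 + 4/37 = -1987/1813 ≈ -1.0960)
w(O, g) = -14 + O
√(-30752 + w(40 - 1*34, B)) = √(-30752 + (-14 + (40 - 1*34))) = √(-30752 + (-14 + (40 - 34))) = √(-30752 + (-14 + 6)) = √(-30752 - 8) = √(-30760) = 2*I*√7690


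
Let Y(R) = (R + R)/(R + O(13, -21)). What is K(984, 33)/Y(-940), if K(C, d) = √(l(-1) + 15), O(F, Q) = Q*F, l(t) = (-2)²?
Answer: 1213*√19/1880 ≈ 2.8124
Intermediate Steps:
l(t) = 4
O(F, Q) = F*Q
Y(R) = 2*R/(-273 + R) (Y(R) = (R + R)/(R + 13*(-21)) = (2*R)/(R - 273) = (2*R)/(-273 + R) = 2*R/(-273 + R))
K(C, d) = √19 (K(C, d) = √(4 + 15) = √19)
K(984, 33)/Y(-940) = √19/((2*(-940)/(-273 - 940))) = √19/((2*(-940)/(-1213))) = √19/((2*(-940)*(-1/1213))) = √19/(1880/1213) = √19*(1213/1880) = 1213*√19/1880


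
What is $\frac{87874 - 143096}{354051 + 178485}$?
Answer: $- \frac{27611}{266268} \approx -0.1037$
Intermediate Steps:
$\frac{87874 - 143096}{354051 + 178485} = - \frac{55222}{532536} = \left(-55222\right) \frac{1}{532536} = - \frac{27611}{266268}$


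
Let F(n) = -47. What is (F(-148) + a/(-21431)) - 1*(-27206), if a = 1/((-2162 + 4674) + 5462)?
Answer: 4641223074245/170890794 ≈ 27159.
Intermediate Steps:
a = 1/7974 (a = 1/(2512 + 5462) = 1/7974 ≈ 0.00012541)
(F(-148) + a/(-21431)) - 1*(-27206) = (-47 + (1/7974)/(-21431)) - 1*(-27206) = (-47 + (1/7974)*(-1/21431)) + 27206 = (-47 - 1/170890794) + 27206 = -8031867319/170890794 + 27206 = 4641223074245/170890794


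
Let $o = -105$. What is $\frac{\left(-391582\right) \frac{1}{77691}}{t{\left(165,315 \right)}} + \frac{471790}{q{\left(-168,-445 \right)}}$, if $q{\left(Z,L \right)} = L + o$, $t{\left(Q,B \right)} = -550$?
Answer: $- \frac{18326722654}{21365025} \approx -857.79$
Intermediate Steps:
$q{\left(Z,L \right)} = -105 + L$ ($q{\left(Z,L \right)} = L - 105 = -105 + L$)
$\frac{\left(-391582\right) \frac{1}{77691}}{t{\left(165,315 \right)}} + \frac{471790}{q{\left(-168,-445 \right)}} = \frac{\left(-391582\right) \frac{1}{77691}}{-550} + \frac{471790}{-105 - 445} = \left(-391582\right) \frac{1}{77691} \left(- \frac{1}{550}\right) + \frac{471790}{-550} = \left(- \frac{391582}{77691}\right) \left(- \frac{1}{550}\right) + 471790 \left(- \frac{1}{550}\right) = \frac{195791}{21365025} - \frac{4289}{5} = - \frac{18326722654}{21365025}$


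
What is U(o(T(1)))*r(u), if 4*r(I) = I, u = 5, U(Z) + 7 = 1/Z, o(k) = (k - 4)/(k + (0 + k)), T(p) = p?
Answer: -115/12 ≈ -9.5833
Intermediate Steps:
o(k) = (-4 + k)/(2*k) (o(k) = (-4 + k)/(k + k) = (-4 + k)/((2*k)) = (-4 + k)*(1/(2*k)) = (-4 + k)/(2*k))
U(Z) = -7 + 1/Z
r(I) = I/4
U(o(T(1)))*r(u) = (-7 + 1/((½)*(-4 + 1)/1))*((¼)*5) = (-7 + 1/((½)*1*(-3)))*(5/4) = (-7 + 1/(-3/2))*(5/4) = (-7 - ⅔)*(5/4) = -23/3*5/4 = -115/12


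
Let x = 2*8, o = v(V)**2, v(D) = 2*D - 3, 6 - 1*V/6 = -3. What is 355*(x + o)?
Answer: 3919555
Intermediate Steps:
V = 54 (V = 36 - 6*(-3) = 36 + 18 = 54)
v(D) = -3 + 2*D
o = 11025 (o = (-3 + 2*54)**2 = (-3 + 108)**2 = 105**2 = 11025)
x = 16
355*(x + o) = 355*(16 + 11025) = 355*11041 = 3919555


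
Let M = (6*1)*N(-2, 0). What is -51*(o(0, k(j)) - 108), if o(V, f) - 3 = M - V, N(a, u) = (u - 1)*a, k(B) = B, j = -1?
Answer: 4743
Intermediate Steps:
N(a, u) = a*(-1 + u) (N(a, u) = (-1 + u)*a = a*(-1 + u))
M = 12 (M = (6*1)*(-2*(-1 + 0)) = 6*(-2*(-1)) = 6*2 = 12)
o(V, f) = 15 - V (o(V, f) = 3 + (12 - V) = 15 - V)
-51*(o(0, k(j)) - 108) = -51*((15 - 1*0) - 108) = -51*((15 + 0) - 108) = -51*(15 - 108) = -51*(-93) = 4743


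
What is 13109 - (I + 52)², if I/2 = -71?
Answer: 5009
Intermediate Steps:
I = -142 (I = 2*(-71) = -142)
13109 - (I + 52)² = 13109 - (-142 + 52)² = 13109 - 1*(-90)² = 13109 - 1*8100 = 13109 - 8100 = 5009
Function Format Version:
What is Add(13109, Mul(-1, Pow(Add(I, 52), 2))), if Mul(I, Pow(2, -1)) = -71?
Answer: 5009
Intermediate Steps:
I = -142 (I = Mul(2, -71) = -142)
Add(13109, Mul(-1, Pow(Add(I, 52), 2))) = Add(13109, Mul(-1, Pow(Add(-142, 52), 2))) = Add(13109, Mul(-1, Pow(-90, 2))) = Add(13109, Mul(-1, 8100)) = Add(13109, -8100) = 5009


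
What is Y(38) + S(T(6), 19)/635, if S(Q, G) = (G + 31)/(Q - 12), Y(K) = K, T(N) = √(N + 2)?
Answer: 82027/2159 - 5*√2/4318 ≈ 37.991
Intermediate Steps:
T(N) = √(2 + N)
S(Q, G) = (31 + G)/(-12 + Q)
Y(38) + S(T(6), 19)/635 = 38 + ((31 + 19)/(-12 + √(2 + 6)))/635 = 38 + (50/(-12 + √8))*(1/635) = 38 + (50/(-12 + 2*√2))*(1/635) = 38 + 10/(127*(-12 + 2*√2))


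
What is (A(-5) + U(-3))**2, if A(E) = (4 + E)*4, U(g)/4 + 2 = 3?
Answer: 0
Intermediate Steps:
U(g) = 4 (U(g) = -8 + 4*3 = -8 + 12 = 4)
A(E) = 16 + 4*E
(A(-5) + U(-3))**2 = ((16 + 4*(-5)) + 4)**2 = ((16 - 20) + 4)**2 = (-4 + 4)**2 = 0**2 = 0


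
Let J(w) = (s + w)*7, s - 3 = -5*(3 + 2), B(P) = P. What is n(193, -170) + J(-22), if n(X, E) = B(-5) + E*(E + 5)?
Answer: 27737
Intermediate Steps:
s = -22 (s = 3 - 5*(3 + 2) = 3 - 5*5 = 3 - 25 = -22)
n(X, E) = -5 + E*(5 + E) (n(X, E) = -5 + E*(E + 5) = -5 + E*(5 + E))
J(w) = -154 + 7*w (J(w) = (-22 + w)*7 = -154 + 7*w)
n(193, -170) + J(-22) = (-5 + (-170)**2 + 5*(-170)) + (-154 + 7*(-22)) = (-5 + 28900 - 850) + (-154 - 154) = 28045 - 308 = 27737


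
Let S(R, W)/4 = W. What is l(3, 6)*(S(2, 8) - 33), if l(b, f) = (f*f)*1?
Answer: -36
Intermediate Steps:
l(b, f) = f² (l(b, f) = f²*1 = f²)
S(R, W) = 4*W
l(3, 6)*(S(2, 8) - 33) = 6²*(4*8 - 33) = 36*(32 - 33) = 36*(-1) = -36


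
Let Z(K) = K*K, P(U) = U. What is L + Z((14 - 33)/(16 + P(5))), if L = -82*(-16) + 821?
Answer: 941014/441 ≈ 2133.8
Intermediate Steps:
Z(K) = K²
L = 2133 (L = 1312 + 821 = 2133)
L + Z((14 - 33)/(16 + P(5))) = 2133 + ((14 - 33)/(16 + 5))² = 2133 + (-19/21)² = 2133 + 361/441 = 941014/441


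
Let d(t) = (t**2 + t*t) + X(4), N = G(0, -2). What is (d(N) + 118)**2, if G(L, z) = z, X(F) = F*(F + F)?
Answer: 24964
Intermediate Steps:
X(F) = 2*F**2 (X(F) = F*(2*F) = 2*F**2)
N = -2
d(t) = 32 + 2*t**2 (d(t) = (t**2 + t*t) + 2*4**2 = (t**2 + t**2) + 2*16 = 2*t**2 + 32 = 32 + 2*t**2)
(d(N) + 118)**2 = ((32 + 2*(-2)**2) + 118)**2 = ((32 + 2*4) + 118)**2 = ((32 + 8) + 118)**2 = (40 + 118)**2 = 158**2 = 24964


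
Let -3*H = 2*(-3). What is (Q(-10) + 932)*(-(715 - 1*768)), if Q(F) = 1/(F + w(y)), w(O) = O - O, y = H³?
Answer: 493907/10 ≈ 49391.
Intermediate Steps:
H = 2 (H = -2*(-3)/3 = -⅓*(-6) = 2)
y = 8 (y = 2³ = 8)
w(O) = 0
Q(F) = 1/F (Q(F) = 1/(F + 0) = 1/F)
(Q(-10) + 932)*(-(715 - 1*768)) = (1/(-10) + 932)*(-(715 - 1*768)) = (-⅒ + 932)*(-(715 - 768)) = 9319*(-1*(-53))/10 = (9319/10)*53 = 493907/10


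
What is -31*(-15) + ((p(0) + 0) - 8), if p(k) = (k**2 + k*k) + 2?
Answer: 459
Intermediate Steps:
p(k) = 2 + 2*k**2 (p(k) = (k**2 + k**2) + 2 = 2*k**2 + 2 = 2 + 2*k**2)
-31*(-15) + ((p(0) + 0) - 8) = -31*(-15) + (((2 + 2*0**2) + 0) - 8) = 465 + (((2 + 2*0) + 0) - 8) = 465 + (((2 + 0) + 0) - 8) = 465 + ((2 + 0) - 8) = 465 + (2 - 8) = 465 - 6 = 459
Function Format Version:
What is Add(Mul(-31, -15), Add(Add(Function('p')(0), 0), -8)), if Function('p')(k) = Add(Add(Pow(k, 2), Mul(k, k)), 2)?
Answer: 459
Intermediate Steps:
Function('p')(k) = Add(2, Mul(2, Pow(k, 2))) (Function('p')(k) = Add(Add(Pow(k, 2), Pow(k, 2)), 2) = Add(Mul(2, Pow(k, 2)), 2) = Add(2, Mul(2, Pow(k, 2))))
Add(Mul(-31, -15), Add(Add(Function('p')(0), 0), -8)) = Add(Mul(-31, -15), Add(Add(Add(2, Mul(2, Pow(0, 2))), 0), -8)) = Add(465, Add(Add(Add(2, Mul(2, 0)), 0), -8)) = Add(465, Add(Add(Add(2, 0), 0), -8)) = Add(465, Add(Add(2, 0), -8)) = Add(465, Add(2, -8)) = Add(465, -6) = 459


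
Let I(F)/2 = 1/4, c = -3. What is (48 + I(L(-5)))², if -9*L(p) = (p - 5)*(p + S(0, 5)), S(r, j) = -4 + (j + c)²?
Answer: 9409/4 ≈ 2352.3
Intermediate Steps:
S(r, j) = -4 + (-3 + j)² (S(r, j) = -4 + (j - 3)² = -4 + (-3 + j)²)
L(p) = -p*(-5 + p)/9 (L(p) = -(p - 5)*(p + (-4 + (-3 + 5)²))/9 = -(-5 + p)*(p + (-4 + 2²))/9 = -(-5 + p)*(p + (-4 + 4))/9 = -(-5 + p)*(p + 0)/9 = -(-5 + p)*p/9 = -p*(-5 + p)/9)
I(F) = ½ (I(F) = 2/4 = 2*(¼) = ½)
(48 + I(L(-5)))² = (48 + ½)² = (97/2)² = 9409/4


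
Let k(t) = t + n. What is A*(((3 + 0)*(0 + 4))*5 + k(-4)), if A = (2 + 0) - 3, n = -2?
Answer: -54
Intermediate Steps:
k(t) = -2 + t (k(t) = t - 2 = -2 + t)
A = -1 (A = 2 - 3 = -1)
A*(((3 + 0)*(0 + 4))*5 + k(-4)) = -(((3 + 0)*(0 + 4))*5 + (-2 - 4)) = -((3*4)*5 - 6) = -(12*5 - 6) = -(60 - 6) = -1*54 = -54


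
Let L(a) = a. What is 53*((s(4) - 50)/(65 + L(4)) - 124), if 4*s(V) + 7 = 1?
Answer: -912395/138 ≈ -6611.6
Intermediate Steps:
s(V) = -3/2 (s(V) = -7/4 + (¼)*1 = -7/4 + ¼ = -3/2)
53*((s(4) - 50)/(65 + L(4)) - 124) = 53*((-3/2 - 50)/(65 + 4) - 124) = 53*(-103/2/69 - 124) = 53*(-103/2*1/69 - 124) = 53*(-103/138 - 124) = 53*(-17215/138) = -912395/138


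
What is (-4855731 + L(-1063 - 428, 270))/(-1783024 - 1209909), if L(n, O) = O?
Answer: 4855461/2992933 ≈ 1.6223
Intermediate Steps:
(-4855731 + L(-1063 - 428, 270))/(-1783024 - 1209909) = (-4855731 + 270)/(-1783024 - 1209909) = -4855461/(-2992933) = -4855461*(-1/2992933) = 4855461/2992933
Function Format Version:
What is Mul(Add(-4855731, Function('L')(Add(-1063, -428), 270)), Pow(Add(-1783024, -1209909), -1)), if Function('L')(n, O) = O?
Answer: Rational(4855461, 2992933) ≈ 1.6223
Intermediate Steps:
Mul(Add(-4855731, Function('L')(Add(-1063, -428), 270)), Pow(Add(-1783024, -1209909), -1)) = Mul(Add(-4855731, 270), Pow(Add(-1783024, -1209909), -1)) = Mul(-4855461, Pow(-2992933, -1)) = Mul(-4855461, Rational(-1, 2992933)) = Rational(4855461, 2992933)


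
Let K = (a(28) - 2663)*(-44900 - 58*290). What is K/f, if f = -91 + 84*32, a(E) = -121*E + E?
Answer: 371739560/2597 ≈ 1.4314e+5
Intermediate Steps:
a(E) = -120*E
K = 371739560 (K = (-120*28 - 2663)*(-44900 - 58*290) = (-3360 - 2663)*(-44900 - 16820) = -6023*(-61720) = 371739560)
f = 2597 (f = -91 + 2688 = 2597)
K/f = 371739560/2597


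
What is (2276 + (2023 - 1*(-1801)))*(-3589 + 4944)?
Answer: 8265500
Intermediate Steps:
(2276 + (2023 - 1*(-1801)))*(-3589 + 4944) = (2276 + (2023 + 1801))*1355 = (2276 + 3824)*1355 = 6100*1355 = 8265500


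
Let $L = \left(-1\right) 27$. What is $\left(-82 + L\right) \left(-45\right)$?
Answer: $4905$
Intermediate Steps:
$L = -27$
$\left(-82 + L\right) \left(-45\right) = \left(-82 - 27\right) \left(-45\right) = \left(-109\right) \left(-45\right) = 4905$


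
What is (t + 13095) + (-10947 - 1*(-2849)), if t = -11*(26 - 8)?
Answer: 4799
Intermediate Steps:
t = -198 (t = -11*18 = -198)
(t + 13095) + (-10947 - 1*(-2849)) = (-198 + 13095) + (-10947 - 1*(-2849)) = 12897 + (-10947 + 2849) = 12897 - 8098 = 4799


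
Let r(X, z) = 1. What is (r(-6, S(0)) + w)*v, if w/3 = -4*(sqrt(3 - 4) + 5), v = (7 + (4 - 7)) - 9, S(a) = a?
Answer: 295 + 60*I ≈ 295.0 + 60.0*I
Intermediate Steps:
v = -5 (v = (7 - 3) - 9 = 4 - 9 = -5)
w = -60 - 12*I (w = 3*(-4*(sqrt(3 - 4) + 5)) = 3*(-4*(sqrt(-1) + 5)) = 3*(-4*(I + 5)) = 3*(-4*(5 + I)) = 3*(-20 - 4*I) = -60 - 12*I ≈ -60.0 - 12.0*I)
(r(-6, S(0)) + w)*v = (1 + (-60 - 12*I))*(-5) = (-59 - 12*I)*(-5) = 295 + 60*I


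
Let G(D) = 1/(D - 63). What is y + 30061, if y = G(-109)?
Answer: 5170491/172 ≈ 30061.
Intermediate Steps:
G(D) = 1/(-63 + D)
y = -1/172 (y = 1/(-63 - 109) = 1/(-172) = -1/172 ≈ -0.0058140)
y + 30061 = -1/172 + 30061 = 5170491/172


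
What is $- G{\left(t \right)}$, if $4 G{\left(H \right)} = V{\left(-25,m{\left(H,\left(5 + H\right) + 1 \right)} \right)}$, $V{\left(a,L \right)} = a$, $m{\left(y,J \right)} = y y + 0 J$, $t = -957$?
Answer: $\frac{25}{4} \approx 6.25$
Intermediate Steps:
$m{\left(y,J \right)} = y^{2}$ ($m{\left(y,J \right)} = y^{2} + 0 = y^{2}$)
$G{\left(H \right)} = - \frac{25}{4}$ ($G{\left(H \right)} = \frac{1}{4} \left(-25\right) = - \frac{25}{4}$)
$- G{\left(t \right)} = \left(-1\right) \left(- \frac{25}{4}\right) = \frac{25}{4}$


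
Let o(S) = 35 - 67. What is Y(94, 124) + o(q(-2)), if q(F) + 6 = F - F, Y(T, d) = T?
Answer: 62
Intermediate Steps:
q(F) = -6 (q(F) = -6 + (F - F) = -6 + 0 = -6)
o(S) = -32
Y(94, 124) + o(q(-2)) = 94 - 32 = 62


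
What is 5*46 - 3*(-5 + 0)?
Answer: 245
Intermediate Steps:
5*46 - 3*(-5 + 0) = 230 - 3*(-5) = 230 + 15 = 245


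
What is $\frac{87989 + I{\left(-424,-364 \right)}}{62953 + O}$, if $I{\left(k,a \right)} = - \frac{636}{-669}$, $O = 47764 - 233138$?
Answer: $- \frac{19621759}{27299883} \approx -0.71875$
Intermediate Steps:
$O = -185374$ ($O = 47764 - 233138 = -185374$)
$I{\left(k,a \right)} = \frac{212}{223}$ ($I{\left(k,a \right)} = \left(-636\right) \left(- \frac{1}{669}\right) = \frac{212}{223}$)
$\frac{87989 + I{\left(-424,-364 \right)}}{62953 + O} = \frac{87989 + \frac{212}{223}}{62953 - 185374} = \frac{19621759}{223 \left(-122421\right)} = \frac{19621759}{223} \left(- \frac{1}{122421}\right) = - \frac{19621759}{27299883}$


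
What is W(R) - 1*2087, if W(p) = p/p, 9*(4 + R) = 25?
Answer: -2086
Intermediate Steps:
R = -11/9 (R = -4 + (1/9)*25 = -4 + 25/9 = -11/9 ≈ -1.2222)
W(p) = 1
W(R) - 1*2087 = 1 - 1*2087 = 1 - 2087 = -2086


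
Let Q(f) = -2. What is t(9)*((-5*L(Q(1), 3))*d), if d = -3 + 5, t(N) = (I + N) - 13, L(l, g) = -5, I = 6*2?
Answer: 400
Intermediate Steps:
I = 12
t(N) = -1 + N (t(N) = (12 + N) - 13 = -1 + N)
d = 2
t(9)*((-5*L(Q(1), 3))*d) = (-1 + 9)*(-5*(-5)*2) = 8*(25*2) = 8*50 = 400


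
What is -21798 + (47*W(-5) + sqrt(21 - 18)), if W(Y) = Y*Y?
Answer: -20623 + sqrt(3) ≈ -20621.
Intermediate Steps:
W(Y) = Y**2
-21798 + (47*W(-5) + sqrt(21 - 18)) = -21798 + (47*(-5)**2 + sqrt(21 - 18)) = -21798 + (47*25 + sqrt(3)) = -21798 + (1175 + sqrt(3)) = -20623 + sqrt(3)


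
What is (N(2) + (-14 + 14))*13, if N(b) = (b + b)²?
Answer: 208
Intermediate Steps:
N(b) = 4*b² (N(b) = (2*b)² = 4*b²)
(N(2) + (-14 + 14))*13 = (4*2² + (-14 + 14))*13 = (4*4 + 0)*13 = (16 + 0)*13 = 16*13 = 208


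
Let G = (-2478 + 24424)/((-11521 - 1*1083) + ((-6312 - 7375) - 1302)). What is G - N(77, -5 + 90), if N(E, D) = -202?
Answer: 5551840/27593 ≈ 201.20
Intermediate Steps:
G = -21946/27593 (G = 21946/((-11521 - 1083) + (-13687 - 1302)) = 21946/(-12604 - 14989) = 21946/(-27593) = 21946*(-1/27593) = -21946/27593 ≈ -0.79535)
G - N(77, -5 + 90) = -21946/27593 - 1*(-202) = -21946/27593 + 202 = 5551840/27593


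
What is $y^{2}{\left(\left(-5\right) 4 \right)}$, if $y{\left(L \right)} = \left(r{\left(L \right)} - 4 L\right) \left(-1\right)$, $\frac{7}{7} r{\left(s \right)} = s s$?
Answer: $230400$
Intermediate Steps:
$r{\left(s \right)} = s^{2}$ ($r{\left(s \right)} = s s = s^{2}$)
$y{\left(L \right)} = - L^{2} + 4 L$ ($y{\left(L \right)} = \left(L^{2} - 4 L\right) \left(-1\right) = - L^{2} + 4 L$)
$y^{2}{\left(\left(-5\right) 4 \right)} = \left(\left(-5\right) 4 \left(4 - \left(-5\right) 4\right)\right)^{2} = \left(- 20 \left(4 - -20\right)\right)^{2} = \left(- 20 \left(4 + 20\right)\right)^{2} = \left(\left(-20\right) 24\right)^{2} = \left(-480\right)^{2} = 230400$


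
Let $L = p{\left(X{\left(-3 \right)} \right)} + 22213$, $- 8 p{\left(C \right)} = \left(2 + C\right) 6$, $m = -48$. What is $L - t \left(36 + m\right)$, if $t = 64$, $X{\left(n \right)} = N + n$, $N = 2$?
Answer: $\frac{91921}{4} \approx 22980.0$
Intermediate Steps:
$X{\left(n \right)} = 2 + n$
$p{\left(C \right)} = - \frac{3}{2} - \frac{3 C}{4}$ ($p{\left(C \right)} = - \frac{\left(2 + C\right) 6}{8} = - \frac{12 + 6 C}{8} = - \frac{3}{2} - \frac{3 C}{4}$)
$L = \frac{88849}{4}$ ($L = \left(- \frac{3}{2} - \frac{3 \left(2 - 3\right)}{4}\right) + 22213 = \left(- \frac{3}{2} - - \frac{3}{4}\right) + 22213 = \left(- \frac{3}{2} + \frac{3}{4}\right) + 22213 = - \frac{3}{4} + 22213 = \frac{88849}{4} \approx 22212.0$)
$L - t \left(36 + m\right) = \frac{88849}{4} - 64 \left(36 - 48\right) = \frac{88849}{4} - 64 \left(-12\right) = \frac{88849}{4} - -768 = \frac{88849}{4} + 768 = \frac{91921}{4}$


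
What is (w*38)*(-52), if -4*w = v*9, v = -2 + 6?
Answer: 17784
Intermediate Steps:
v = 4
w = -9 ≈ -9.0000
(w*38)*(-52) = -9*38*(-52) = -342*(-52) = 17784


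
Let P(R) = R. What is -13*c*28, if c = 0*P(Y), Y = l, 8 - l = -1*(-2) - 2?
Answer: 0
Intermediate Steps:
l = 8 (l = 8 - (-1*(-2) - 2) = 8 - (2 - 2) = 8 - 1*0 = 8 + 0 = 8)
Y = 8
c = 0 (c = 0*8 = 0)
-13*c*28 = -13*0*28 = 0*28 = 0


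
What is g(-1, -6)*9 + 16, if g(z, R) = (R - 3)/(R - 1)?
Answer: 193/7 ≈ 27.571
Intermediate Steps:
g(z, R) = (-3 + R)/(-1 + R)
g(-1, -6)*9 + 16 = ((-3 - 6)/(-1 - 6))*9 + 16 = (-9/(-7))*9 + 16 = -⅐*(-9)*9 + 16 = (9/7)*9 + 16 = 81/7 + 16 = 193/7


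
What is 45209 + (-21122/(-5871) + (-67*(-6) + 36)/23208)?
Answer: 1026734575331/22709028 ≈ 45213.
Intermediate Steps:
45209 + (-21122/(-5871) + (-67*(-6) + 36)/23208) = 45209 + (-21122*(-1/5871) + (402 + 36)*(1/23208)) = 45209 + (21122/5871 + 438*(1/23208)) = 45209 + (21122/5871 + 73/3868) = 45209 + 82128479/22709028 = 1026734575331/22709028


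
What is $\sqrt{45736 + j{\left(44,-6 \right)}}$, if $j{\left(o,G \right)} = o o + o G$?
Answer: $4 \sqrt{2963} \approx 217.73$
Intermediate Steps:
$j{\left(o,G \right)} = o^{2} + G o$
$\sqrt{45736 + j{\left(44,-6 \right)}} = \sqrt{45736 + 44 \left(-6 + 44\right)} = \sqrt{45736 + 44 \cdot 38} = \sqrt{45736 + 1672} = \sqrt{47408} = 4 \sqrt{2963}$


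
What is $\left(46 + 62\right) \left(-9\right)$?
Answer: $-972$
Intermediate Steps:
$\left(46 + 62\right) \left(-9\right) = 108 \left(-9\right) = -972$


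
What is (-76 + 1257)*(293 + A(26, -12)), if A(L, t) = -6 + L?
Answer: 369653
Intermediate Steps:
(-76 + 1257)*(293 + A(26, -12)) = (-76 + 1257)*(293 + (-6 + 26)) = 1181*(293 + 20) = 1181*313 = 369653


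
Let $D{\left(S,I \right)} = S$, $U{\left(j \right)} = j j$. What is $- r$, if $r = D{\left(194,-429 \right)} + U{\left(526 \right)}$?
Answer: $-276870$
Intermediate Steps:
$U{\left(j \right)} = j^{2}$
$r = 276870$ ($r = 194 + 526^{2} = 194 + 276676 = 276870$)
$- r = \left(-1\right) 276870 = -276870$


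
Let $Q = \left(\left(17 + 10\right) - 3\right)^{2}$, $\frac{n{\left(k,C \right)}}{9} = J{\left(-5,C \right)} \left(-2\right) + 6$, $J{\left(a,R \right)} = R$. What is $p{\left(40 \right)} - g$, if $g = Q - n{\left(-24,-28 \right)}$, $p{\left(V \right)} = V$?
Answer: $22$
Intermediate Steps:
$n{\left(k,C \right)} = 54 - 18 C$ ($n{\left(k,C \right)} = 9 \left(C \left(-2\right) + 6\right) = 9 \left(- 2 C + 6\right) = 9 \left(6 - 2 C\right) = 54 - 18 C$)
$Q = 576$ ($Q = \left(27 - 3\right)^{2} = 24^{2} = 576$)
$g = 18$ ($g = 576 - \left(54 - -504\right) = 576 - \left(54 + 504\right) = 576 - 558 = 18$)
$p{\left(40 \right)} - g = 40 - 18 = 22$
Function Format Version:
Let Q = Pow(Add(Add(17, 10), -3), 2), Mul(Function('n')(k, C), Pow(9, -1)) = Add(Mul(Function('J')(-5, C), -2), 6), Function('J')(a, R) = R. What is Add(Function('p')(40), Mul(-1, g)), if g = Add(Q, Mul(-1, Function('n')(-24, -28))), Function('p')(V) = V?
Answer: 22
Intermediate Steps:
Function('n')(k, C) = Add(54, Mul(-18, C)) (Function('n')(k, C) = Mul(9, Add(Mul(C, -2), 6)) = Mul(9, Add(Mul(-2, C), 6)) = Mul(9, Add(6, Mul(-2, C))) = Add(54, Mul(-18, C)))
Q = 576 (Q = Pow(Add(27, -3), 2) = Pow(24, 2) = 576)
g = 18 (g = Add(576, Mul(-1, Add(54, Mul(-18, -28)))) = Add(576, Mul(-1, Add(54, 504))) = Add(576, Mul(-1, 558)) = Add(576, -558) = 18)
Add(Function('p')(40), Mul(-1, g)) = Add(40, Mul(-1, 18)) = Add(40, -18) = 22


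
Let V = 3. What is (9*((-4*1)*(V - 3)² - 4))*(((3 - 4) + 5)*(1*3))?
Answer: -432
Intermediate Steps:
(9*((-4*1)*(V - 3)² - 4))*(((3 - 4) + 5)*(1*3)) = (9*((-4*1)*(3 - 3)² - 4))*(((3 - 4) + 5)*(1*3)) = (9*(-4*0² - 4))*((-1 + 5)*3) = (9*(-4*0 - 4))*(4*3) = (9*(0 - 4))*12 = (9*(-4))*12 = -36*12 = -432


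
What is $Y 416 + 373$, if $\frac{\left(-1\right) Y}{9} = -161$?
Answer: $603157$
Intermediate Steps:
$Y = 1449$ ($Y = \left(-9\right) \left(-161\right) = 1449$)
$Y 416 + 373 = 1449 \cdot 416 + 373 = 602784 + 373 = 603157$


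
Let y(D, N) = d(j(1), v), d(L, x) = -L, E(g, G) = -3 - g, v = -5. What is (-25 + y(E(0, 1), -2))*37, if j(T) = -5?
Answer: -740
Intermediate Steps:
y(D, N) = 5 (y(D, N) = -1*(-5) = 5)
(-25 + y(E(0, 1), -2))*37 = (-25 + 5)*37 = -20*37 = -740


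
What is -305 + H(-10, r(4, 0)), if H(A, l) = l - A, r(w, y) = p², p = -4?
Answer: -279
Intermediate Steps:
r(w, y) = 16 (r(w, y) = (-4)² = 16)
-305 + H(-10, r(4, 0)) = -305 + (16 - 1*(-10)) = -305 + (16 + 10) = -305 + 26 = -279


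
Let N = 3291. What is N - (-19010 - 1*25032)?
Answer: 47333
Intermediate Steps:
N - (-19010 - 1*25032) = 3291 - (-19010 - 1*25032) = 3291 - (-19010 - 25032) = 3291 - 1*(-44042) = 3291 + 44042 = 47333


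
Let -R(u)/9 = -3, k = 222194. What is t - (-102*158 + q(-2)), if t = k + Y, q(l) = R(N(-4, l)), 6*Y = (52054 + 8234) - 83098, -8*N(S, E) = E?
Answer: 703444/3 ≈ 2.3448e+5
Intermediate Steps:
N(S, E) = -E/8
R(u) = 27 (R(u) = -9*(-3) = 27)
Y = -11405/3 (Y = ((52054 + 8234) - 83098)/6 = (60288 - 83098)/6 = (⅙)*(-22810) = -11405/3 ≈ -3801.7)
q(l) = 27
t = 655177/3 (t = 222194 - 11405/3 = 655177/3 ≈ 2.1839e+5)
t - (-102*158 + q(-2)) = 655177/3 - (-102*158 + 27) = 655177/3 - (-16116 + 27) = 655177/3 - 1*(-16089) = 655177/3 + 16089 = 703444/3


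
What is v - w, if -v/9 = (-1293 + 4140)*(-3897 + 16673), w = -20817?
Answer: -327338631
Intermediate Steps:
v = -327359448 (v = -9*(-1293 + 4140)*(-3897 + 16673) = -25623*12776 = -9*36373272 = -327359448)
v - w = -327359448 - 1*(-20817) = -327359448 + 20817 = -327338631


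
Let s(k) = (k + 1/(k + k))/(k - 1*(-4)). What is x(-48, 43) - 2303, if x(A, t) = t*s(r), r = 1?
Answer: -22901/10 ≈ -2290.1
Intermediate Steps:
s(k) = (k + 1/(2*k))/(4 + k) (s(k) = (k + 1/(2*k))/(k + 4) = (k + 1/(2*k))/(4 + k))
x(A, t) = 3*t/10 (x(A, t) = t*((½ + 1²)/(1*(4 + 1))) = t*(1*(½ + 1)/5) = t*(1*(⅕)*(3/2)) = t*(3/10) = 3*t/10)
x(-48, 43) - 2303 = (3/10)*43 - 2303 = 129/10 - 2303 = -22901/10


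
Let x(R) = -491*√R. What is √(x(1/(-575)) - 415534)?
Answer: √(-5495437150 - 56465*I*√23)/115 ≈ 0.015882 - 644.62*I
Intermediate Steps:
√(x(1/(-575)) - 415534) = √(-491*I*√23/115 - 415534) = √(-415534 - 491*I*√23/115)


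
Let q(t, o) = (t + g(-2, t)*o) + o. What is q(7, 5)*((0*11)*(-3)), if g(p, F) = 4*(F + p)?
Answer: 0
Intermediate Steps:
g(p, F) = 4*F + 4*p
q(t, o) = o + t + o*(-8 + 4*t) (q(t, o) = (t + (4*t + 4*(-2))*o) + o = (t + (4*t - 8)*o) + o = (t + (-8 + 4*t)*o) + o = (t + o*(-8 + 4*t)) + o = o + t + o*(-8 + 4*t))
q(7, 5)*((0*11)*(-3)) = (5 + 7 + 4*5*(-2 + 7))*((0*11)*(-3)) = (5 + 7 + 4*5*5)*(0*(-3)) = (5 + 7 + 100)*0 = 112*0 = 0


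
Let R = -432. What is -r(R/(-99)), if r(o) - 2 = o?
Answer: -70/11 ≈ -6.3636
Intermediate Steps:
r(o) = 2 + o
-r(R/(-99)) = -(2 - 432/(-99)) = -(2 - 432*(-1/99)) = -(2 + 48/11) = -1*70/11 = -70/11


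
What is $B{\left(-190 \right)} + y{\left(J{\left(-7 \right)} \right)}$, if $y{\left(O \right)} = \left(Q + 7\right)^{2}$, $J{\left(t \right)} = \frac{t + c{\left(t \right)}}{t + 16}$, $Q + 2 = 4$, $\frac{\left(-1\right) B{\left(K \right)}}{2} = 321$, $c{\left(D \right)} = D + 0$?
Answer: $-561$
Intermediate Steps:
$c{\left(D \right)} = D$
$B{\left(K \right)} = -642$ ($B{\left(K \right)} = \left(-2\right) 321 = -642$)
$Q = 2$ ($Q = -2 + 4 = 2$)
$J{\left(t \right)} = \frac{2 t}{16 + t}$ ($J{\left(t \right)} = \frac{t + t}{t + 16} = \frac{2 t}{16 + t}$)
$y{\left(O \right)} = 81$ ($y{\left(O \right)} = \left(2 + 7\right)^{2} = 9^{2} = 81$)
$B{\left(-190 \right)} + y{\left(J{\left(-7 \right)} \right)} = -642 + 81 = -561$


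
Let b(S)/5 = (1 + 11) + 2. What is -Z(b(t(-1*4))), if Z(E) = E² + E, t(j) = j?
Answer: -4970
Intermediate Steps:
b(S) = 70 (b(S) = 5*((1 + 11) + 2) = 5*(12 + 2) = 5*14 = 70)
Z(E) = E + E²
-Z(b(t(-1*4))) = -70*(1 + 70) = -70*71 = -1*4970 = -4970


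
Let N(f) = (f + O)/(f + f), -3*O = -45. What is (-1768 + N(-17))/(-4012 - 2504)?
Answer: 30055/110772 ≈ 0.27132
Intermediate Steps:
O = 15 (O = -1/3*(-45) = 15)
N(f) = (15 + f)/(2*f) (N(f) = (f + 15)/(f + f) = (15 + f)/((2*f)) = (15 + f)*(1/(2*f)) = (15 + f)/(2*f))
(-1768 + N(-17))/(-4012 - 2504) = (-1768 + (1/2)*(15 - 17)/(-17))/(-4012 - 2504) = (-1768 + (1/2)*(-1/17)*(-2))/(-6516) = (-1768 + 1/17)*(-1/6516) = -30055/17*(-1/6516) = 30055/110772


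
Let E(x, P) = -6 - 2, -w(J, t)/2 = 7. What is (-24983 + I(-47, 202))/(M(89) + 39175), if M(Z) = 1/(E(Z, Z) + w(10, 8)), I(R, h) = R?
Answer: -550660/861849 ≈ -0.63893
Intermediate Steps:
w(J, t) = -14 (w(J, t) = -2*7 = -14)
E(x, P) = -8
M(Z) = -1/22 (M(Z) = 1/(-8 - 14) = 1/(-22) = -1/22)
(-24983 + I(-47, 202))/(M(89) + 39175) = (-24983 - 47)/(-1/22 + 39175) = -25030/861849/22 = -25030*22/861849 = -550660/861849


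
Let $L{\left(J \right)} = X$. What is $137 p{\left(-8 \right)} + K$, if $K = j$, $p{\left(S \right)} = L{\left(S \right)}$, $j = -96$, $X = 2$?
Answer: $178$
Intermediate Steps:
$L{\left(J \right)} = 2$
$p{\left(S \right)} = 2$
$K = -96$
$137 p{\left(-8 \right)} + K = 137 \cdot 2 - 96 = 274 - 96 = 178$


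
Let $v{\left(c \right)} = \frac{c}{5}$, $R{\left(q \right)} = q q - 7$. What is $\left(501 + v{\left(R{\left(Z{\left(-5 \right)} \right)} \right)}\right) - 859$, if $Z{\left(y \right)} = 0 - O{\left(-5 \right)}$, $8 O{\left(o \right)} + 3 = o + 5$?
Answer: $- \frac{114999}{320} \approx -359.37$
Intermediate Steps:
$O{\left(o \right)} = \frac{1}{4} + \frac{o}{8}$ ($O{\left(o \right)} = - \frac{3}{8} + \frac{o + 5}{8} = - \frac{3}{8} + \frac{5 + o}{8} = - \frac{3}{8} + \left(\frac{5}{8} + \frac{o}{8}\right) = \frac{1}{4} + \frac{o}{8}$)
$Z{\left(y \right)} = \frac{3}{8}$ ($Z{\left(y \right)} = 0 - \left(\frac{1}{4} + \frac{1}{8} \left(-5\right)\right) = 0 - \left(\frac{1}{4} - \frac{5}{8}\right) = 0 - - \frac{3}{8} = 0 + \frac{3}{8} = \frac{3}{8}$)
$R{\left(q \right)} = -7 + q^{2}$ ($R{\left(q \right)} = q^{2} - 7 = -7 + q^{2}$)
$v{\left(c \right)} = \frac{c}{5}$ ($v{\left(c \right)} = c \frac{1}{5} = \frac{c}{5}$)
$\left(501 + v{\left(R{\left(Z{\left(-5 \right)} \right)} \right)}\right) - 859 = \left(501 + \frac{-7 + \left(\frac{3}{8}\right)^{2}}{5}\right) - 859 = \left(501 + \frac{-7 + \frac{9}{64}}{5}\right) - 859 = \left(501 + \frac{1}{5} \left(- \frac{439}{64}\right)\right) - 859 = \left(501 - \frac{439}{320}\right) - 859 = \frac{159881}{320} - 859 = - \frac{114999}{320}$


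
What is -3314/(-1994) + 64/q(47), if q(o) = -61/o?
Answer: -2897899/60817 ≈ -47.649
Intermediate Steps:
-3314/(-1994) + 64/q(47) = -3314/(-1994) + 64/((-61/47)) = -3314*(-1/1994) + 64/((-61*1/47)) = 1657/997 + 64/(-61/47) = 1657/997 + 64*(-47/61) = 1657/997 - 3008/61 = -2897899/60817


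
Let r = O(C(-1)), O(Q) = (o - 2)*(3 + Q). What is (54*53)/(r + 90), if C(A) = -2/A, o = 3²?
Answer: 2862/125 ≈ 22.896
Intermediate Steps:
o = 9
O(Q) = 21 + 7*Q (O(Q) = (9 - 2)*(3 + Q) = 7*(3 + Q) = 21 + 7*Q)
r = 35 (r = 21 + 7*(-2/(-1)) = 21 + 7*(-2*(-1)) = 21 + 7*2 = 21 + 14 = 35)
(54*53)/(r + 90) = (54*53)/(35 + 90) = 2862/125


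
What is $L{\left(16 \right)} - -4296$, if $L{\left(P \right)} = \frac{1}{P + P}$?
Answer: $\frac{137473}{32} \approx 4296.0$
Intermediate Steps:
$L{\left(P \right)} = \frac{1}{2 P}$
$L{\left(16 \right)} - -4296 = \frac{1}{2 \cdot 16} - -4296 = \frac{1}{2} \cdot \frac{1}{16} + 4296 = \frac{1}{32} + 4296 = \frac{137473}{32}$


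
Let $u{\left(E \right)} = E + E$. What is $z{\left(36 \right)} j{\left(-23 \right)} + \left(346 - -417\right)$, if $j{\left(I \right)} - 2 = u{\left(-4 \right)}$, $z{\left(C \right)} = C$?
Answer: $547$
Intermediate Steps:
$u{\left(E \right)} = 2 E$
$j{\left(I \right)} = -6$ ($j{\left(I \right)} = 2 + 2 \left(-4\right) = 2 - 8 = -6$)
$z{\left(36 \right)} j{\left(-23 \right)} + \left(346 - -417\right) = 36 \left(-6\right) + \left(346 - -417\right) = -216 + \left(346 + 417\right) = -216 + 763 = 547$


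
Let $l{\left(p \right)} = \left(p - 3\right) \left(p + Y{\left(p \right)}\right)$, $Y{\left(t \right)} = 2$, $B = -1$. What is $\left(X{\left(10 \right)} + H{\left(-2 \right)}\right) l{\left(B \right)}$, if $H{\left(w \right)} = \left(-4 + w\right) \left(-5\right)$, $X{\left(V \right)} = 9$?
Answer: $-156$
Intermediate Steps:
$H{\left(w \right)} = 20 - 5 w$
$l{\left(p \right)} = \left(-3 + p\right) \left(2 + p\right)$ ($l{\left(p \right)} = \left(p - 3\right) \left(p + 2\right) = \left(-3 + p\right) \left(2 + p\right)$)
$\left(X{\left(10 \right)} + H{\left(-2 \right)}\right) l{\left(B \right)} = \left(9 + \left(20 - -10\right)\right) \left(-6 + \left(-1\right)^{2} - -1\right) = \left(9 + \left(20 + 10\right)\right) \left(-6 + 1 + 1\right) = \left(9 + 30\right) \left(-4\right) = 39 \left(-4\right) = -156$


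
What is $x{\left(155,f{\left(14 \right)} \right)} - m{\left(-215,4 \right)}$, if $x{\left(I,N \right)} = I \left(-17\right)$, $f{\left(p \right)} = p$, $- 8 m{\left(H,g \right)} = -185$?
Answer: $- \frac{21265}{8} \approx -2658.1$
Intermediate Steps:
$m{\left(H,g \right)} = \frac{185}{8}$ ($m{\left(H,g \right)} = \left(- \frac{1}{8}\right) \left(-185\right) = \frac{185}{8}$)
$x{\left(I,N \right)} = - 17 I$
$x{\left(155,f{\left(14 \right)} \right)} - m{\left(-215,4 \right)} = \left(-17\right) 155 - \frac{185}{8} = -2635 - \frac{185}{8} = - \frac{21265}{8}$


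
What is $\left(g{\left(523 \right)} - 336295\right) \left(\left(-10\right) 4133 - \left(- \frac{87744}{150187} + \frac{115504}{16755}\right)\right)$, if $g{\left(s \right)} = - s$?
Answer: $\frac{35035132731579392804}{2516383185} \approx 1.3923 \cdot 10^{10}$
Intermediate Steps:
$\left(g{\left(523 \right)} - 336295\right) \left(\left(-10\right) 4133 - \left(- \frac{87744}{150187} + \frac{115504}{16755}\right)\right) = \left(\left(-1\right) 523 - 336295\right) \left(\left(-10\right) 4133 - \left(- \frac{87744}{150187} + \frac{115504}{16755}\right)\right) = \left(-523 - 336295\right) \left(-41330 - \frac{15877048528}{2516383185}\right) = - 336818 \left(-41330 + \left(- \frac{115504}{16755} + \frac{87744}{150187}\right)\right) = - 336818 \left(-41330 - \frac{15877048528}{2516383185}\right) = \left(-336818\right) \left(- \frac{104017994084578}{2516383185}\right) = \frac{35035132731579392804}{2516383185}$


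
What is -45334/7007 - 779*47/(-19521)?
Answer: -628417723/136783647 ≈ -4.5942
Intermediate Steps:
-45334/7007 - 779*47/(-19521) = -45334*1/7007 - 36613*(-1/19521) = -45334/7007 + 36613/19521 = -628417723/136783647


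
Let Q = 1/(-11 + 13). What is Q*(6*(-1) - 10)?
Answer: -8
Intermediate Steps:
Q = 1/2 ≈ 0.50000
Q*(6*(-1) - 10) = (6*(-1) - 10)/2 = (-6 - 10)/2 = (1/2)*(-16) = -8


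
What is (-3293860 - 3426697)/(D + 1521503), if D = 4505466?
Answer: -6720557/6026969 ≈ -1.1151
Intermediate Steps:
(-3293860 - 3426697)/(D + 1521503) = (-3293860 - 3426697)/(4505466 + 1521503) = -6720557/6026969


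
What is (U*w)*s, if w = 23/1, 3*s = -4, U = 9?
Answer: -276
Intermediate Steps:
s = -4/3 (s = (1/3)*(-4) = -4/3 ≈ -1.3333)
w = 23 (w = 23*1 = 23)
(U*w)*s = (9*23)*(-4/3) = 207*(-4/3) = -276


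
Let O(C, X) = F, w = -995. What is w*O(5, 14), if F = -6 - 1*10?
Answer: 15920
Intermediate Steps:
F = -16 (F = -6 - 10 = -16)
O(C, X) = -16
w*O(5, 14) = -995*(-16) = 15920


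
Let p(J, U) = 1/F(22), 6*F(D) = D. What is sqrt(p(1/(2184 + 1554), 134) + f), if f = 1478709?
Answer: sqrt(178923822)/11 ≈ 1216.0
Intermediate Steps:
F(D) = D/6
p(J, U) = 3/11 (p(J, U) = 1/((1/6)*22) = 1/(11/3) = 3/11)
sqrt(p(1/(2184 + 1554), 134) + f) = sqrt(3/11 + 1478709) = sqrt(16265802/11) = sqrt(178923822)/11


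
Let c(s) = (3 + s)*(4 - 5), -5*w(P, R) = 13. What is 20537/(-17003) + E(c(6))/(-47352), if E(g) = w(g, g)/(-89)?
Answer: -432748491719/358281094920 ≈ -1.2078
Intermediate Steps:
w(P, R) = -13/5 (w(P, R) = -⅕*13 = -13/5)
c(s) = -3 - s (c(s) = (3 + s)*(-1) = -3 - s)
E(g) = 13/445 (E(g) = -13/5/(-89) = -13/5*(-1/89) = 13/445)
20537/(-17003) + E(c(6))/(-47352) = 20537/(-17003) + (13/445)/(-47352) = 20537*(-1/17003) + (13/445)*(-1/47352) = -20537/17003 - 13/21071640 = -432748491719/358281094920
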